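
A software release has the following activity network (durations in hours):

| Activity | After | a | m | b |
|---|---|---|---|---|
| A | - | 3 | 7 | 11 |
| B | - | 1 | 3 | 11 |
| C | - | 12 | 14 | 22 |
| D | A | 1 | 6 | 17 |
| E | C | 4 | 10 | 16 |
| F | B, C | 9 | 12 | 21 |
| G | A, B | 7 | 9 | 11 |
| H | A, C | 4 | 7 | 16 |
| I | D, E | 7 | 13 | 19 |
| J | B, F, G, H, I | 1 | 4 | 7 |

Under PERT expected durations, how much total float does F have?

te_A = (3 + 4·7 + 11)/6 = 42/6 = 7
te_B = (1 + 4·3 + 11)/6 = 24/6 = 4
te_C = (12 + 4·14 + 22)/6 = 90/6 = 15
te_D = (1 + 4·6 + 17)/6 = 42/6 = 7
te_E = (4 + 4·10 + 16)/6 = 60/6 = 10
te_F = (9 + 4·12 + 21)/6 = 78/6 = 13
te_G = (7 + 4·9 + 11)/6 = 54/6 = 9
te_H = (4 + 4·7 + 16)/6 = 48/6 = 8
te_I = (7 + 4·13 + 19)/6 = 78/6 = 13
te_J = (1 + 4·4 + 7)/6 = 24/6 = 4

Forward pass:
ES_A = 0; EF_A = 7
ES_B = 0; EF_B = 4
ES_C = 0; EF_C = 15
ES_D = 7; EF_D = 7+7 = 14
ES_E = 15; EF_E = 15+10 = 25
ES_F = max(EF_B=4, EF_C=15) = 15; EF_F = 15+13 = 28
ES_G = max(EF_A=7, EF_B=4) = 7; EF_G = 7+9 = 16
ES_H = max(EF_A=7, EF_C=15) = 15; EF_H = 15+8 = 23
ES_I = max(EF_D=14, EF_E=25) = 25; EF_I = 25+13 = 38
ES_J = max(EF_B=4, EF_F=28, EF_G=16, EF_H=23, EF_I=38) = 38; EF_J = 38+4 = 42
Expected project duration μ = 42 hours. Critical path: C → E → I → J.

Backward pass:
LF_J = 42; LS_J = 42−4 = 38
LF_I = LS_J = 38; LS_I = 38−13 = 25
LF_H = LS_J = 38; LS_H = 38−8 = 30
LF_G = LS_J = 38; LS_G = 38−9 = 29
LF_F = LS_J = 38; LS_F = 38−13 = 25
LF_E = LS_I = 25; LS_E = 25−10 = 15
LF_D = LS_I = 25; LS_D = 25−7 = 18
LF_C = min(LS_E=15, LS_F=25, LS_H=30) = 15; LS_C = 15−15 = 0
LF_B = min(LS_F=25, LS_G=29, LS_J=38) = 25; LS_B = 25−4 = 21
LF_A = min(LS_D=18, LS_G=29, LS_H=30) = 18; LS_A = 18−7 = 11
Slack_F = LS_F − ES_F = 25 − 15 = 10

10 hours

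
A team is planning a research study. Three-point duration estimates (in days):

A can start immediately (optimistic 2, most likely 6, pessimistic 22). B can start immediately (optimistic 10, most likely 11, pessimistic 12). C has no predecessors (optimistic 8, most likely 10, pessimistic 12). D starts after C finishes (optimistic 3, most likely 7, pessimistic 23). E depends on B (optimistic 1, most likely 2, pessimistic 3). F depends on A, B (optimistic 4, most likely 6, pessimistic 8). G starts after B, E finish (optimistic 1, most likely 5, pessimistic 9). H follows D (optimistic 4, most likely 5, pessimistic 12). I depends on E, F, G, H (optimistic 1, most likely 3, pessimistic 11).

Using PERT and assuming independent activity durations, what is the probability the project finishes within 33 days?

te_A = (2 + 4·6 + 22)/6 = 48/6 = 8; σ²_A = ((22−2)/6)² = 11.111
te_B = (10 + 4·11 + 12)/6 = 66/6 = 11; σ²_B = ((12−10)/6)² = 0.111
te_C = (8 + 4·10 + 12)/6 = 60/6 = 10; σ²_C = ((12−8)/6)² = 0.444
te_D = (3 + 4·7 + 23)/6 = 54/6 = 9; σ²_D = ((23−3)/6)² = 11.111
te_E = (1 + 4·2 + 3)/6 = 12/6 = 2; σ²_E = ((3−1)/6)² = 0.111
te_F = (4 + 4·6 + 8)/6 = 36/6 = 6; σ²_F = ((8−4)/6)² = 0.444
te_G = (1 + 4·5 + 9)/6 = 30/6 = 5; σ²_G = ((9−1)/6)² = 1.778
te_H = (4 + 4·5 + 12)/6 = 36/6 = 6; σ²_H = ((12−4)/6)² = 1.778
te_I = (1 + 4·3 + 11)/6 = 24/6 = 4; σ²_I = ((11−1)/6)² = 2.778

Forward pass:
ES_A = 0; EF_A = 8
ES_B = 0; EF_B = 11
ES_C = 0; EF_C = 10
ES_D = 10; EF_D = 10+9 = 19
ES_E = 11; EF_E = 11+2 = 13
ES_F = max(EF_A=8, EF_B=11) = 11; EF_F = 11+6 = 17
ES_G = max(EF_B=11, EF_E=13) = 13; EF_G = 13+5 = 18
ES_H = 19; EF_H = 19+6 = 25
ES_I = max(EF_E=13, EF_F=17, EF_G=18, EF_H=25) = 25; EF_I = 25+4 = 29
Expected project duration μ = 29 days. Critical path: C → D → H → I.

Variance along critical path = 0.444 + 11.111 + 1.778 + 2.778 = 16.111; σ = √16.111 = 4.014 days.
Z = (33 − 29) / 4.014 = 0.997
P(T ≤ 33) = Φ(0.997) ≈ 0.841

0.841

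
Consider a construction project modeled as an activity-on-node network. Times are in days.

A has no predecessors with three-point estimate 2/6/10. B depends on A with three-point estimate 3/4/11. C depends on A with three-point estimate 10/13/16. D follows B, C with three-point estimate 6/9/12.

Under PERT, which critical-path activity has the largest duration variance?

A

te_A = (2 + 4·6 + 10)/6 = 36/6 = 6; σ²_A = ((10−2)/6)² = 1.778
te_B = (3 + 4·4 + 11)/6 = 30/6 = 5; σ²_B = ((11−3)/6)² = 1.778
te_C = (10 + 4·13 + 16)/6 = 78/6 = 13; σ²_C = ((16−10)/6)² = 1.000
te_D = (6 + 4·9 + 12)/6 = 54/6 = 9; σ²_D = ((12−6)/6)² = 1.000

Forward pass:
ES_A = 0; EF_A = 6
ES_B = 6; EF_B = 6+5 = 11
ES_C = 6; EF_C = 6+13 = 19
ES_D = max(EF_B=11, EF_C=19) = 19; EF_D = 19+9 = 28
Expected project duration μ = 28 days. Critical path: A → C → D.

Variances on critical path: σ²_A=1.778, σ²_C=1.000, σ²_D=1.000.
Largest is σ²_A = 1.778.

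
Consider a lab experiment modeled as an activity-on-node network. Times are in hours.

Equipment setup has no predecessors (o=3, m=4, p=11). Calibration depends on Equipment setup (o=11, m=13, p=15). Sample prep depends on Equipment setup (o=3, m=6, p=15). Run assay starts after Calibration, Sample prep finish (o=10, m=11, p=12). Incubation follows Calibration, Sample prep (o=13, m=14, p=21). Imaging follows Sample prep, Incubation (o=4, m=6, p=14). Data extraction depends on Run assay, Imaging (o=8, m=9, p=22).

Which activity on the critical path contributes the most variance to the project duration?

te_Equipment setup = (3 + 4·4 + 11)/6 = 30/6 = 5; σ²_Equipment setup = ((11−3)/6)² = 1.778
te_Calibration = (11 + 4·13 + 15)/6 = 78/6 = 13; σ²_Calibration = ((15−11)/6)² = 0.444
te_Sample prep = (3 + 4·6 + 15)/6 = 42/6 = 7; σ²_Sample prep = ((15−3)/6)² = 4.000
te_Run assay = (10 + 4·11 + 12)/6 = 66/6 = 11; σ²_Run assay = ((12−10)/6)² = 0.111
te_Incubation = (13 + 4·14 + 21)/6 = 90/6 = 15; σ²_Incubation = ((21−13)/6)² = 1.778
te_Imaging = (4 + 4·6 + 14)/6 = 42/6 = 7; σ²_Imaging = ((14−4)/6)² = 2.778
te_Data extraction = (8 + 4·9 + 22)/6 = 66/6 = 11; σ²_Data extraction = ((22−8)/6)² = 5.444

Forward pass:
ES_Equipment setup = 0; EF_Equipment setup = 5
ES_Calibration = 5; EF_Calibration = 5+13 = 18
ES_Sample prep = 5; EF_Sample prep = 5+7 = 12
ES_Run assay = max(EF_Calibration=18, EF_Sample prep=12) = 18; EF_Run assay = 18+11 = 29
ES_Incubation = max(EF_Calibration=18, EF_Sample prep=12) = 18; EF_Incubation = 18+15 = 33
ES_Imaging = max(EF_Sample prep=12, EF_Incubation=33) = 33; EF_Imaging = 33+7 = 40
ES_Data extraction = max(EF_Run assay=29, EF_Imaging=40) = 40; EF_Data extraction = 40+11 = 51
Expected project duration μ = 51 hours. Critical path: Equipment setup → Calibration → Incubation → Imaging → Data extraction.

Variances on critical path: σ²_Equipment setup=1.778, σ²_Calibration=0.444, σ²_Incubation=1.778, σ²_Imaging=2.778, σ²_Data extraction=5.444.
Largest is σ²_Data extraction = 5.444.

Data extraction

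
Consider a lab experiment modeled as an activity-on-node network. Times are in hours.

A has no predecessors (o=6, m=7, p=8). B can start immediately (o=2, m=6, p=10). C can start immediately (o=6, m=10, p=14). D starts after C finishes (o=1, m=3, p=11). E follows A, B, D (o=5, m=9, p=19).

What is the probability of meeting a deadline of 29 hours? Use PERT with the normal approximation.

te_A = (6 + 4·7 + 8)/6 = 42/6 = 7; σ²_A = ((8−6)/6)² = 0.111
te_B = (2 + 4·6 + 10)/6 = 36/6 = 6; σ²_B = ((10−2)/6)² = 1.778
te_C = (6 + 4·10 + 14)/6 = 60/6 = 10; σ²_C = ((14−6)/6)² = 1.778
te_D = (1 + 4·3 + 11)/6 = 24/6 = 4; σ²_D = ((11−1)/6)² = 2.778
te_E = (5 + 4·9 + 19)/6 = 60/6 = 10; σ²_E = ((19−5)/6)² = 5.444

Forward pass:
ES_A = 0; EF_A = 7
ES_B = 0; EF_B = 6
ES_C = 0; EF_C = 10
ES_D = 10; EF_D = 10+4 = 14
ES_E = max(EF_A=7, EF_B=6, EF_D=14) = 14; EF_E = 14+10 = 24
Expected project duration μ = 24 hours. Critical path: C → D → E.

Variance along critical path = 1.778 + 2.778 + 5.444 = 10.000; σ = √10.000 = 3.162 hours.
Z = (29 − 24) / 3.162 = 1.581
P(T ≤ 29) = Φ(1.581) ≈ 0.943

0.943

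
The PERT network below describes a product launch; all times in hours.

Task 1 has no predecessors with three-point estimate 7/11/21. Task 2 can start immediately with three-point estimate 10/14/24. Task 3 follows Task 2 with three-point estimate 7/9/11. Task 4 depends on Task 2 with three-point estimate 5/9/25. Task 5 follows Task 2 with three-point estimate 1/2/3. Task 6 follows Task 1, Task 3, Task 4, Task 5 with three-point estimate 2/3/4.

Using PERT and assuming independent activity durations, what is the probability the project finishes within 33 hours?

te_Task 1 = (7 + 4·11 + 21)/6 = 72/6 = 12; σ²_Task 1 = ((21−7)/6)² = 5.444
te_Task 2 = (10 + 4·14 + 24)/6 = 90/6 = 15; σ²_Task 2 = ((24−10)/6)² = 5.444
te_Task 3 = (7 + 4·9 + 11)/6 = 54/6 = 9; σ²_Task 3 = ((11−7)/6)² = 0.444
te_Task 4 = (5 + 4·9 + 25)/6 = 66/6 = 11; σ²_Task 4 = ((25−5)/6)² = 11.111
te_Task 5 = (1 + 4·2 + 3)/6 = 12/6 = 2; σ²_Task 5 = ((3−1)/6)² = 0.111
te_Task 6 = (2 + 4·3 + 4)/6 = 18/6 = 3; σ²_Task 6 = ((4−2)/6)² = 0.111

Forward pass:
ES_Task 1 = 0; EF_Task 1 = 12
ES_Task 2 = 0; EF_Task 2 = 15
ES_Task 3 = 15; EF_Task 3 = 15+9 = 24
ES_Task 4 = 15; EF_Task 4 = 15+11 = 26
ES_Task 5 = 15; EF_Task 5 = 15+2 = 17
ES_Task 6 = max(EF_Task 1=12, EF_Task 3=24, EF_Task 4=26, EF_Task 5=17) = 26; EF_Task 6 = 26+3 = 29
Expected project duration μ = 29 hours. Critical path: Task 2 → Task 4 → Task 6.

Variance along critical path = 5.444 + 11.111 + 0.111 = 16.667; σ = √16.667 = 4.082 hours.
Z = (33 − 29) / 4.082 = 0.980
P(T ≤ 33) = Φ(0.980) ≈ 0.836

0.836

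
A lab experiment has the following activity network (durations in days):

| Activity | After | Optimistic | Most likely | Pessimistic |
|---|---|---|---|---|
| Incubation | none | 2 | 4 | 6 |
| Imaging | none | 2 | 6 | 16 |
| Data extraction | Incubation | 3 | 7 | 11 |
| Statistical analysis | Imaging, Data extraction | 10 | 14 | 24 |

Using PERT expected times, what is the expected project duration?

26 days

te_Incubation = (2 + 4·4 + 6)/6 = 24/6 = 4
te_Imaging = (2 + 4·6 + 16)/6 = 42/6 = 7
te_Data extraction = (3 + 4·7 + 11)/6 = 42/6 = 7
te_Statistical analysis = (10 + 4·14 + 24)/6 = 90/6 = 15

Forward pass:
ES_Incubation = 0; EF_Incubation = 4
ES_Imaging = 0; EF_Imaging = 7
ES_Data extraction = 4; EF_Data extraction = 4+7 = 11
ES_Statistical analysis = max(EF_Imaging=7, EF_Data extraction=11) = 11; EF_Statistical analysis = 11+15 = 26
Expected project duration μ = 26 days. Critical path: Incubation → Data extraction → Statistical analysis.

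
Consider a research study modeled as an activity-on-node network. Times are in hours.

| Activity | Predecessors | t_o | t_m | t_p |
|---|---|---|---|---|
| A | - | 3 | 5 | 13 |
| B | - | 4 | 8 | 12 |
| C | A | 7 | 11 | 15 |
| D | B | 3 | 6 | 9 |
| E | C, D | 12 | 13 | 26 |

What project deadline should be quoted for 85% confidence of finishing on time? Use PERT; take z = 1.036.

35.3 hours

te_A = (3 + 4·5 + 13)/6 = 36/6 = 6; σ²_A = ((13−3)/6)² = 2.778
te_B = (4 + 4·8 + 12)/6 = 48/6 = 8; σ²_B = ((12−4)/6)² = 1.778
te_C = (7 + 4·11 + 15)/6 = 66/6 = 11; σ²_C = ((15−7)/6)² = 1.778
te_D = (3 + 4·6 + 9)/6 = 36/6 = 6; σ²_D = ((9−3)/6)² = 1.000
te_E = (12 + 4·13 + 26)/6 = 90/6 = 15; σ²_E = ((26−12)/6)² = 5.444

Forward pass:
ES_A = 0; EF_A = 6
ES_B = 0; EF_B = 8
ES_C = 6; EF_C = 6+11 = 17
ES_D = 8; EF_D = 8+6 = 14
ES_E = max(EF_C=17, EF_D=14) = 17; EF_E = 17+15 = 32
Expected project duration μ = 32 hours. Critical path: A → C → E.

Variance along critical path = 2.778 + 1.778 + 5.444 = 10.000; σ = 3.162 hours.
D = μ + z·σ = 32 + 1.036·3.162 = 35.3 hours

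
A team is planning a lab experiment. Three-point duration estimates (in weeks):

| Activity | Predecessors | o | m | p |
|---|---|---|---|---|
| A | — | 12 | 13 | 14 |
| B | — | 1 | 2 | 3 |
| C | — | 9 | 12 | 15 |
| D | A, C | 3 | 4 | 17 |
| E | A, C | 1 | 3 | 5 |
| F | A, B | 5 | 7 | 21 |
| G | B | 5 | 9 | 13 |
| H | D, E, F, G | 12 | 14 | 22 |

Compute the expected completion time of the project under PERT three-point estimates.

37 weeks

te_A = (12 + 4·13 + 14)/6 = 78/6 = 13
te_B = (1 + 4·2 + 3)/6 = 12/6 = 2
te_C = (9 + 4·12 + 15)/6 = 72/6 = 12
te_D = (3 + 4·4 + 17)/6 = 36/6 = 6
te_E = (1 + 4·3 + 5)/6 = 18/6 = 3
te_F = (5 + 4·7 + 21)/6 = 54/6 = 9
te_G = (5 + 4·9 + 13)/6 = 54/6 = 9
te_H = (12 + 4·14 + 22)/6 = 90/6 = 15

Forward pass:
ES_A = 0; EF_A = 13
ES_B = 0; EF_B = 2
ES_C = 0; EF_C = 12
ES_D = max(EF_A=13, EF_C=12) = 13; EF_D = 13+6 = 19
ES_E = max(EF_A=13, EF_C=12) = 13; EF_E = 13+3 = 16
ES_F = max(EF_A=13, EF_B=2) = 13; EF_F = 13+9 = 22
ES_G = 2; EF_G = 2+9 = 11
ES_H = max(EF_D=19, EF_E=16, EF_F=22, EF_G=11) = 22; EF_H = 22+15 = 37
Expected project duration μ = 37 weeks. Critical path: A → F → H.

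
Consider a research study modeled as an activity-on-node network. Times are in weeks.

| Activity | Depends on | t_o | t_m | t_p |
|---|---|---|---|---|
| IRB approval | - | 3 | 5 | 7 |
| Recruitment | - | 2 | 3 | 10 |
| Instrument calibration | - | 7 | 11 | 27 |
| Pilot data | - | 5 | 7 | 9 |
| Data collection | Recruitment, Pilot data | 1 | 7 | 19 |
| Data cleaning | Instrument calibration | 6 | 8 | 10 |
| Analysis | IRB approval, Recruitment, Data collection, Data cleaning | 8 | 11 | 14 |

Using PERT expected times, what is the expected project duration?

te_IRB approval = (3 + 4·5 + 7)/6 = 30/6 = 5
te_Recruitment = (2 + 4·3 + 10)/6 = 24/6 = 4
te_Instrument calibration = (7 + 4·11 + 27)/6 = 78/6 = 13
te_Pilot data = (5 + 4·7 + 9)/6 = 42/6 = 7
te_Data collection = (1 + 4·7 + 19)/6 = 48/6 = 8
te_Data cleaning = (6 + 4·8 + 10)/6 = 48/6 = 8
te_Analysis = (8 + 4·11 + 14)/6 = 66/6 = 11

Forward pass:
ES_IRB approval = 0; EF_IRB approval = 5
ES_Recruitment = 0; EF_Recruitment = 4
ES_Instrument calibration = 0; EF_Instrument calibration = 13
ES_Pilot data = 0; EF_Pilot data = 7
ES_Data collection = max(EF_Recruitment=4, EF_Pilot data=7) = 7; EF_Data collection = 7+8 = 15
ES_Data cleaning = 13; EF_Data cleaning = 13+8 = 21
ES_Analysis = max(EF_IRB approval=5, EF_Recruitment=4, EF_Data collection=15, EF_Data cleaning=21) = 21; EF_Analysis = 21+11 = 32
Expected project duration μ = 32 weeks. Critical path: Instrument calibration → Data cleaning → Analysis.

32 weeks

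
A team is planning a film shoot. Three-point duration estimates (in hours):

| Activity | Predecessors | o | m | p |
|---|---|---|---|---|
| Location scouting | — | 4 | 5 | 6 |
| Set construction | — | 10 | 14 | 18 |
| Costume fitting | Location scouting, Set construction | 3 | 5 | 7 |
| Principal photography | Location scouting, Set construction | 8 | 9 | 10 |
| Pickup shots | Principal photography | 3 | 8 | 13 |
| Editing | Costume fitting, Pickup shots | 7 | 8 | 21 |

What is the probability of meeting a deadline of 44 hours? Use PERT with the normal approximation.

0.827

te_Location scouting = (4 + 4·5 + 6)/6 = 30/6 = 5; σ²_Location scouting = ((6−4)/6)² = 0.111
te_Set construction = (10 + 4·14 + 18)/6 = 84/6 = 14; σ²_Set construction = ((18−10)/6)² = 1.778
te_Costume fitting = (3 + 4·5 + 7)/6 = 30/6 = 5; σ²_Costume fitting = ((7−3)/6)² = 0.444
te_Principal photography = (8 + 4·9 + 10)/6 = 54/6 = 9; σ²_Principal photography = ((10−8)/6)² = 0.111
te_Pickup shots = (3 + 4·8 + 13)/6 = 48/6 = 8; σ²_Pickup shots = ((13−3)/6)² = 2.778
te_Editing = (7 + 4·8 + 21)/6 = 60/6 = 10; σ²_Editing = ((21−7)/6)² = 5.444

Forward pass:
ES_Location scouting = 0; EF_Location scouting = 5
ES_Set construction = 0; EF_Set construction = 14
ES_Costume fitting = max(EF_Location scouting=5, EF_Set construction=14) = 14; EF_Costume fitting = 14+5 = 19
ES_Principal photography = max(EF_Location scouting=5, EF_Set construction=14) = 14; EF_Principal photography = 14+9 = 23
ES_Pickup shots = 23; EF_Pickup shots = 23+8 = 31
ES_Editing = max(EF_Costume fitting=19, EF_Pickup shots=31) = 31; EF_Editing = 31+10 = 41
Expected project duration μ = 41 hours. Critical path: Set construction → Principal photography → Pickup shots → Editing.

Variance along critical path = 1.778 + 0.111 + 2.778 + 5.444 = 10.111; σ = √10.111 = 3.180 hours.
Z = (44 − 41) / 3.180 = 0.943
P(T ≤ 44) = Φ(0.943) ≈ 0.827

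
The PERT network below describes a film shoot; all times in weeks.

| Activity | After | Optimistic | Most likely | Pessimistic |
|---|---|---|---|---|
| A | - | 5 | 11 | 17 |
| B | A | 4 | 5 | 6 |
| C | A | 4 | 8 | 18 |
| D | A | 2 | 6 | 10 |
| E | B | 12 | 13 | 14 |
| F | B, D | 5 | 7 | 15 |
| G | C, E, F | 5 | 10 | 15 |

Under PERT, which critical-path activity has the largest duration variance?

te_A = (5 + 4·11 + 17)/6 = 66/6 = 11; σ²_A = ((17−5)/6)² = 4.000
te_B = (4 + 4·5 + 6)/6 = 30/6 = 5; σ²_B = ((6−4)/6)² = 0.111
te_C = (4 + 4·8 + 18)/6 = 54/6 = 9; σ²_C = ((18−4)/6)² = 5.444
te_D = (2 + 4·6 + 10)/6 = 36/6 = 6; σ²_D = ((10−2)/6)² = 1.778
te_E = (12 + 4·13 + 14)/6 = 78/6 = 13; σ²_E = ((14−12)/6)² = 0.111
te_F = (5 + 4·7 + 15)/6 = 48/6 = 8; σ²_F = ((15−5)/6)² = 2.778
te_G = (5 + 4·10 + 15)/6 = 60/6 = 10; σ²_G = ((15−5)/6)² = 2.778

Forward pass:
ES_A = 0; EF_A = 11
ES_B = 11; EF_B = 11+5 = 16
ES_C = 11; EF_C = 11+9 = 20
ES_D = 11; EF_D = 11+6 = 17
ES_E = 16; EF_E = 16+13 = 29
ES_F = max(EF_B=16, EF_D=17) = 17; EF_F = 17+8 = 25
ES_G = max(EF_C=20, EF_E=29, EF_F=25) = 29; EF_G = 29+10 = 39
Expected project duration μ = 39 weeks. Critical path: A → B → E → G.

Variances on critical path: σ²_A=4.000, σ²_B=0.111, σ²_E=0.111, σ²_G=2.778.
Largest is σ²_A = 4.000.

A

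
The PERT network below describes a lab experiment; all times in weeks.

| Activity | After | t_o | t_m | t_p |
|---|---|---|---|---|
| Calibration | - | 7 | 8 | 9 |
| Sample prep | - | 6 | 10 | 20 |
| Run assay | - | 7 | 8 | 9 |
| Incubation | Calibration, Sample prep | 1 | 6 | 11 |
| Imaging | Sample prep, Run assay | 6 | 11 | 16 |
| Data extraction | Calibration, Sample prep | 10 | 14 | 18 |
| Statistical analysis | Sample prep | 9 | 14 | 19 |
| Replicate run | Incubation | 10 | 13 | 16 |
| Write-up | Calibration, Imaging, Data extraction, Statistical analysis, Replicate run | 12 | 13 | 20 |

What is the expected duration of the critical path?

te_Calibration = (7 + 4·8 + 9)/6 = 48/6 = 8
te_Sample prep = (6 + 4·10 + 20)/6 = 66/6 = 11
te_Run assay = (7 + 4·8 + 9)/6 = 48/6 = 8
te_Incubation = (1 + 4·6 + 11)/6 = 36/6 = 6
te_Imaging = (6 + 4·11 + 16)/6 = 66/6 = 11
te_Data extraction = (10 + 4·14 + 18)/6 = 84/6 = 14
te_Statistical analysis = (9 + 4·14 + 19)/6 = 84/6 = 14
te_Replicate run = (10 + 4·13 + 16)/6 = 78/6 = 13
te_Write-up = (12 + 4·13 + 20)/6 = 84/6 = 14

Forward pass:
ES_Calibration = 0; EF_Calibration = 8
ES_Sample prep = 0; EF_Sample prep = 11
ES_Run assay = 0; EF_Run assay = 8
ES_Incubation = max(EF_Calibration=8, EF_Sample prep=11) = 11; EF_Incubation = 11+6 = 17
ES_Imaging = max(EF_Sample prep=11, EF_Run assay=8) = 11; EF_Imaging = 11+11 = 22
ES_Data extraction = max(EF_Calibration=8, EF_Sample prep=11) = 11; EF_Data extraction = 11+14 = 25
ES_Statistical analysis = 11; EF_Statistical analysis = 11+14 = 25
ES_Replicate run = 17; EF_Replicate run = 17+13 = 30
ES_Write-up = max(EF_Calibration=8, EF_Imaging=22, EF_Data extraction=25, EF_Statistical analysis=25, EF_Replicate run=30) = 30; EF_Write-up = 30+14 = 44
Expected project duration μ = 44 weeks. Critical path: Sample prep → Incubation → Replicate run → Write-up.

44 weeks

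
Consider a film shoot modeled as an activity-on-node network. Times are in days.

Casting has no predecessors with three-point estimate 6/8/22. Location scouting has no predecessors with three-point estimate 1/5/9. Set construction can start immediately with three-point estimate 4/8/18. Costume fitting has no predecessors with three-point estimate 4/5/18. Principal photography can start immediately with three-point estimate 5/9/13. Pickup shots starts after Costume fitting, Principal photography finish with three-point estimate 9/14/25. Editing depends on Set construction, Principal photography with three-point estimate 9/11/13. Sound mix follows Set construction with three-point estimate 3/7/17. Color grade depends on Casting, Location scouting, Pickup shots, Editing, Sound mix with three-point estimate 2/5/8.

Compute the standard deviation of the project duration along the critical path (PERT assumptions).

3.14 days

te_Casting = (6 + 4·8 + 22)/6 = 60/6 = 10; σ²_Casting = ((22−6)/6)² = 7.111
te_Location scouting = (1 + 4·5 + 9)/6 = 30/6 = 5; σ²_Location scouting = ((9−1)/6)² = 1.778
te_Set construction = (4 + 4·8 + 18)/6 = 54/6 = 9; σ²_Set construction = ((18−4)/6)² = 5.444
te_Costume fitting = (4 + 4·5 + 18)/6 = 42/6 = 7; σ²_Costume fitting = ((18−4)/6)² = 5.444
te_Principal photography = (5 + 4·9 + 13)/6 = 54/6 = 9; σ²_Principal photography = ((13−5)/6)² = 1.778
te_Pickup shots = (9 + 4·14 + 25)/6 = 90/6 = 15; σ²_Pickup shots = ((25−9)/6)² = 7.111
te_Editing = (9 + 4·11 + 13)/6 = 66/6 = 11; σ²_Editing = ((13−9)/6)² = 0.444
te_Sound mix = (3 + 4·7 + 17)/6 = 48/6 = 8; σ²_Sound mix = ((17−3)/6)² = 5.444
te_Color grade = (2 + 4·5 + 8)/6 = 30/6 = 5; σ²_Color grade = ((8−2)/6)² = 1.000

Forward pass:
ES_Casting = 0; EF_Casting = 10
ES_Location scouting = 0; EF_Location scouting = 5
ES_Set construction = 0; EF_Set construction = 9
ES_Costume fitting = 0; EF_Costume fitting = 7
ES_Principal photography = 0; EF_Principal photography = 9
ES_Pickup shots = max(EF_Costume fitting=7, EF_Principal photography=9) = 9; EF_Pickup shots = 9+15 = 24
ES_Editing = max(EF_Set construction=9, EF_Principal photography=9) = 9; EF_Editing = 9+11 = 20
ES_Sound mix = 9; EF_Sound mix = 9+8 = 17
ES_Color grade = max(EF_Casting=10, EF_Location scouting=5, EF_Pickup shots=24, EF_Editing=20, EF_Sound mix=17) = 24; EF_Color grade = 24+5 = 29
Expected project duration μ = 29 days. Critical path: Principal photography → Pickup shots → Color grade.

Variance along critical path = 1.778 + 7.111 + 1.000 = 9.889
σ = √9.889 = 3.145 days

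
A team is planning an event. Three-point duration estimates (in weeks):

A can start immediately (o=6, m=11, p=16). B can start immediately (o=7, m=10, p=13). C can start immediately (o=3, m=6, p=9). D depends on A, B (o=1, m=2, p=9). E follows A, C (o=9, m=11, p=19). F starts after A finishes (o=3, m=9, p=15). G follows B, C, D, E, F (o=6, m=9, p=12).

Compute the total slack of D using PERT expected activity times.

te_A = (6 + 4·11 + 16)/6 = 66/6 = 11
te_B = (7 + 4·10 + 13)/6 = 60/6 = 10
te_C = (3 + 4·6 + 9)/6 = 36/6 = 6
te_D = (1 + 4·2 + 9)/6 = 18/6 = 3
te_E = (9 + 4·11 + 19)/6 = 72/6 = 12
te_F = (3 + 4·9 + 15)/6 = 54/6 = 9
te_G = (6 + 4·9 + 12)/6 = 54/6 = 9

Forward pass:
ES_A = 0; EF_A = 11
ES_B = 0; EF_B = 10
ES_C = 0; EF_C = 6
ES_D = max(EF_A=11, EF_B=10) = 11; EF_D = 11+3 = 14
ES_E = max(EF_A=11, EF_C=6) = 11; EF_E = 11+12 = 23
ES_F = 11; EF_F = 11+9 = 20
ES_G = max(EF_B=10, EF_C=6, EF_D=14, EF_E=23, EF_F=20) = 23; EF_G = 23+9 = 32
Expected project duration μ = 32 weeks. Critical path: A → E → G.

Backward pass:
LF_G = 32; LS_G = 32−9 = 23
LF_F = LS_G = 23; LS_F = 23−9 = 14
LF_E = LS_G = 23; LS_E = 23−12 = 11
LF_D = LS_G = 23; LS_D = 23−3 = 20
LF_C = min(LS_E=11, LS_G=23) = 11; LS_C = 11−6 = 5
LF_B = min(LS_D=20, LS_G=23) = 20; LS_B = 20−10 = 10
LF_A = min(LS_D=20, LS_E=11, LS_F=14) = 11; LS_A = 11−11 = 0
Slack_D = LS_D − ES_D = 20 − 11 = 9

9 weeks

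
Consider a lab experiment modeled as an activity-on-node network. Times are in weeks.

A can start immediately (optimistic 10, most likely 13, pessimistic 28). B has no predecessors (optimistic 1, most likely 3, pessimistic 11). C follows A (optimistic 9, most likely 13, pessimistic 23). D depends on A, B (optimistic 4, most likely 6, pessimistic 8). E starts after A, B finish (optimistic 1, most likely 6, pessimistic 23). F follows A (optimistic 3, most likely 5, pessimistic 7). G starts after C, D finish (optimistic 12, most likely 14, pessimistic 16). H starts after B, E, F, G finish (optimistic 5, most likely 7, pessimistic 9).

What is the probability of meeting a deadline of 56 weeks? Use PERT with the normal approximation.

te_A = (10 + 4·13 + 28)/6 = 90/6 = 15; σ²_A = ((28−10)/6)² = 9.000
te_B = (1 + 4·3 + 11)/6 = 24/6 = 4; σ²_B = ((11−1)/6)² = 2.778
te_C = (9 + 4·13 + 23)/6 = 84/6 = 14; σ²_C = ((23−9)/6)² = 5.444
te_D = (4 + 4·6 + 8)/6 = 36/6 = 6; σ²_D = ((8−4)/6)² = 0.444
te_E = (1 + 4·6 + 23)/6 = 48/6 = 8; σ²_E = ((23−1)/6)² = 13.444
te_F = (3 + 4·5 + 7)/6 = 30/6 = 5; σ²_F = ((7−3)/6)² = 0.444
te_G = (12 + 4·14 + 16)/6 = 84/6 = 14; σ²_G = ((16−12)/6)² = 0.444
te_H = (5 + 4·7 + 9)/6 = 42/6 = 7; σ²_H = ((9−5)/6)² = 0.444

Forward pass:
ES_A = 0; EF_A = 15
ES_B = 0; EF_B = 4
ES_C = 15; EF_C = 15+14 = 29
ES_D = max(EF_A=15, EF_B=4) = 15; EF_D = 15+6 = 21
ES_E = max(EF_A=15, EF_B=4) = 15; EF_E = 15+8 = 23
ES_F = 15; EF_F = 15+5 = 20
ES_G = max(EF_C=29, EF_D=21) = 29; EF_G = 29+14 = 43
ES_H = max(EF_B=4, EF_E=23, EF_F=20, EF_G=43) = 43; EF_H = 43+7 = 50
Expected project duration μ = 50 weeks. Critical path: A → C → G → H.

Variance along critical path = 9.000 + 5.444 + 0.444 + 0.444 = 15.333; σ = √15.333 = 3.916 weeks.
Z = (56 − 50) / 3.916 = 1.532
P(T ≤ 56) = Φ(1.532) ≈ 0.937

0.937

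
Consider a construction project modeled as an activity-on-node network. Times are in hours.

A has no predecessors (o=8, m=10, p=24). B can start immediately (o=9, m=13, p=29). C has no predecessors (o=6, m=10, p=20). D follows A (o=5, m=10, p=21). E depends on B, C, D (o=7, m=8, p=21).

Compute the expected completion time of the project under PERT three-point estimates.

te_A = (8 + 4·10 + 24)/6 = 72/6 = 12
te_B = (9 + 4·13 + 29)/6 = 90/6 = 15
te_C = (6 + 4·10 + 20)/6 = 66/6 = 11
te_D = (5 + 4·10 + 21)/6 = 66/6 = 11
te_E = (7 + 4·8 + 21)/6 = 60/6 = 10

Forward pass:
ES_A = 0; EF_A = 12
ES_B = 0; EF_B = 15
ES_C = 0; EF_C = 11
ES_D = 12; EF_D = 12+11 = 23
ES_E = max(EF_B=15, EF_C=11, EF_D=23) = 23; EF_E = 23+10 = 33
Expected project duration μ = 33 hours. Critical path: A → D → E.

33 hours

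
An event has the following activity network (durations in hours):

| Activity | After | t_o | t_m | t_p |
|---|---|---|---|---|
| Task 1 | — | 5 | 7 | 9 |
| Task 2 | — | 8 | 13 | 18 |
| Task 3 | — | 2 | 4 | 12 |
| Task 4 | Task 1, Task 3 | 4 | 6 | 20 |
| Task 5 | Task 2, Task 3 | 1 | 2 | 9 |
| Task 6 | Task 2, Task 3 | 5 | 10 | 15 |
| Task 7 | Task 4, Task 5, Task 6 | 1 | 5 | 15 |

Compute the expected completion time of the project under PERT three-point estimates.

te_Task 1 = (5 + 4·7 + 9)/6 = 42/6 = 7
te_Task 2 = (8 + 4·13 + 18)/6 = 78/6 = 13
te_Task 3 = (2 + 4·4 + 12)/6 = 30/6 = 5
te_Task 4 = (4 + 4·6 + 20)/6 = 48/6 = 8
te_Task 5 = (1 + 4·2 + 9)/6 = 18/6 = 3
te_Task 6 = (5 + 4·10 + 15)/6 = 60/6 = 10
te_Task 7 = (1 + 4·5 + 15)/6 = 36/6 = 6

Forward pass:
ES_Task 1 = 0; EF_Task 1 = 7
ES_Task 2 = 0; EF_Task 2 = 13
ES_Task 3 = 0; EF_Task 3 = 5
ES_Task 4 = max(EF_Task 1=7, EF_Task 3=5) = 7; EF_Task 4 = 7+8 = 15
ES_Task 5 = max(EF_Task 2=13, EF_Task 3=5) = 13; EF_Task 5 = 13+3 = 16
ES_Task 6 = max(EF_Task 2=13, EF_Task 3=5) = 13; EF_Task 6 = 13+10 = 23
ES_Task 7 = max(EF_Task 4=15, EF_Task 5=16, EF_Task 6=23) = 23; EF_Task 7 = 23+6 = 29
Expected project duration μ = 29 hours. Critical path: Task 2 → Task 6 → Task 7.

29 hours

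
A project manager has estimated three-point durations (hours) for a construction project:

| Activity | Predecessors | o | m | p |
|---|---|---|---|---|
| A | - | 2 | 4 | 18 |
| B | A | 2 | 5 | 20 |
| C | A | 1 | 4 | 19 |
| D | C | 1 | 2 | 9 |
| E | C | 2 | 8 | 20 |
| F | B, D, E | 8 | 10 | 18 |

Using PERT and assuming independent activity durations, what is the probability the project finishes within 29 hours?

0.285

te_A = (2 + 4·4 + 18)/6 = 36/6 = 6; σ²_A = ((18−2)/6)² = 7.111
te_B = (2 + 4·5 + 20)/6 = 42/6 = 7; σ²_B = ((20−2)/6)² = 9.000
te_C = (1 + 4·4 + 19)/6 = 36/6 = 6; σ²_C = ((19−1)/6)² = 9.000
te_D = (1 + 4·2 + 9)/6 = 18/6 = 3; σ²_D = ((9−1)/6)² = 1.778
te_E = (2 + 4·8 + 20)/6 = 54/6 = 9; σ²_E = ((20−2)/6)² = 9.000
te_F = (8 + 4·10 + 18)/6 = 66/6 = 11; σ²_F = ((18−8)/6)² = 2.778

Forward pass:
ES_A = 0; EF_A = 6
ES_B = 6; EF_B = 6+7 = 13
ES_C = 6; EF_C = 6+6 = 12
ES_D = 12; EF_D = 12+3 = 15
ES_E = 12; EF_E = 12+9 = 21
ES_F = max(EF_B=13, EF_D=15, EF_E=21) = 21; EF_F = 21+11 = 32
Expected project duration μ = 32 hours. Critical path: A → C → E → F.

Variance along critical path = 7.111 + 9.000 + 9.000 + 2.778 = 27.889; σ = √27.889 = 5.281 hours.
Z = (29 − 32) / 5.281 = -0.568
P(T ≤ 29) = Φ(-0.568) ≈ 0.285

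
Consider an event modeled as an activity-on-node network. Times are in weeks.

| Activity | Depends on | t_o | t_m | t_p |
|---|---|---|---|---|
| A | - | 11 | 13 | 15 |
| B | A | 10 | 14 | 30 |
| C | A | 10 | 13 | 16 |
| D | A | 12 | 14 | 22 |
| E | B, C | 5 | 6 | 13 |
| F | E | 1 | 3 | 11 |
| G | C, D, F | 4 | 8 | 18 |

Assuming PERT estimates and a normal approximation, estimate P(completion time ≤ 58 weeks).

te_A = (11 + 4·13 + 15)/6 = 78/6 = 13; σ²_A = ((15−11)/6)² = 0.444
te_B = (10 + 4·14 + 30)/6 = 96/6 = 16; σ²_B = ((30−10)/6)² = 11.111
te_C = (10 + 4·13 + 16)/6 = 78/6 = 13; σ²_C = ((16−10)/6)² = 1.000
te_D = (12 + 4·14 + 22)/6 = 90/6 = 15; σ²_D = ((22−12)/6)² = 2.778
te_E = (5 + 4·6 + 13)/6 = 42/6 = 7; σ²_E = ((13−5)/6)² = 1.778
te_F = (1 + 4·3 + 11)/6 = 24/6 = 4; σ²_F = ((11−1)/6)² = 2.778
te_G = (4 + 4·8 + 18)/6 = 54/6 = 9; σ²_G = ((18−4)/6)² = 5.444

Forward pass:
ES_A = 0; EF_A = 13
ES_B = 13; EF_B = 13+16 = 29
ES_C = 13; EF_C = 13+13 = 26
ES_D = 13; EF_D = 13+15 = 28
ES_E = max(EF_B=29, EF_C=26) = 29; EF_E = 29+7 = 36
ES_F = 36; EF_F = 36+4 = 40
ES_G = max(EF_C=26, EF_D=28, EF_F=40) = 40; EF_G = 40+9 = 49
Expected project duration μ = 49 weeks. Critical path: A → B → E → F → G.

Variance along critical path = 0.444 + 11.111 + 1.778 + 2.778 + 5.444 = 21.556; σ = √21.556 = 4.643 weeks.
Z = (58 − 49) / 4.643 = 1.938
P(T ≤ 58) = Φ(1.938) ≈ 0.974

0.974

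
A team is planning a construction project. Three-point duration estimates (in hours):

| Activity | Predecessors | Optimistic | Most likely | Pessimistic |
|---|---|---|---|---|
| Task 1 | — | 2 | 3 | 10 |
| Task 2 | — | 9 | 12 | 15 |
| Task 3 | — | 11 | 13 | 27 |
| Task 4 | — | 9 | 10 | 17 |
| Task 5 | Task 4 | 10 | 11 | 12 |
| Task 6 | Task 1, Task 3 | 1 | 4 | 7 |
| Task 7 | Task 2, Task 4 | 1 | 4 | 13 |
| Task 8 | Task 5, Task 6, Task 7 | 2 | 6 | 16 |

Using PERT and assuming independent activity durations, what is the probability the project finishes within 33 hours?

te_Task 1 = (2 + 4·3 + 10)/6 = 24/6 = 4; σ²_Task 1 = ((10−2)/6)² = 1.778
te_Task 2 = (9 + 4·12 + 15)/6 = 72/6 = 12; σ²_Task 2 = ((15−9)/6)² = 1.000
te_Task 3 = (11 + 4·13 + 27)/6 = 90/6 = 15; σ²_Task 3 = ((27−11)/6)² = 7.111
te_Task 4 = (9 + 4·10 + 17)/6 = 66/6 = 11; σ²_Task 4 = ((17−9)/6)² = 1.778
te_Task 5 = (10 + 4·11 + 12)/6 = 66/6 = 11; σ²_Task 5 = ((12−10)/6)² = 0.111
te_Task 6 = (1 + 4·4 + 7)/6 = 24/6 = 4; σ²_Task 6 = ((7−1)/6)² = 1.000
te_Task 7 = (1 + 4·4 + 13)/6 = 30/6 = 5; σ²_Task 7 = ((13−1)/6)² = 4.000
te_Task 8 = (2 + 4·6 + 16)/6 = 42/6 = 7; σ²_Task 8 = ((16−2)/6)² = 5.444

Forward pass:
ES_Task 1 = 0; EF_Task 1 = 4
ES_Task 2 = 0; EF_Task 2 = 12
ES_Task 3 = 0; EF_Task 3 = 15
ES_Task 4 = 0; EF_Task 4 = 11
ES_Task 5 = 11; EF_Task 5 = 11+11 = 22
ES_Task 6 = max(EF_Task 1=4, EF_Task 3=15) = 15; EF_Task 6 = 15+4 = 19
ES_Task 7 = max(EF_Task 2=12, EF_Task 4=11) = 12; EF_Task 7 = 12+5 = 17
ES_Task 8 = max(EF_Task 5=22, EF_Task 6=19, EF_Task 7=17) = 22; EF_Task 8 = 22+7 = 29
Expected project duration μ = 29 hours. Critical path: Task 4 → Task 5 → Task 8.

Variance along critical path = 1.778 + 0.111 + 5.444 = 7.333; σ = √7.333 = 2.708 hours.
Z = (33 − 29) / 2.708 = 1.477
P(T ≤ 33) = Φ(1.477) ≈ 0.930

0.930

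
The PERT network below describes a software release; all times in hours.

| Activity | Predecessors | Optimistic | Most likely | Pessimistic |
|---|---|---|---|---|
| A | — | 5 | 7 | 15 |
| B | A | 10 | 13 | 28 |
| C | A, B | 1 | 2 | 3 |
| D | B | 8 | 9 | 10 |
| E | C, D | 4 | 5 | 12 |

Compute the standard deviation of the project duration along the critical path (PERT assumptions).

3.70 hours

te_A = (5 + 4·7 + 15)/6 = 48/6 = 8; σ²_A = ((15−5)/6)² = 2.778
te_B = (10 + 4·13 + 28)/6 = 90/6 = 15; σ²_B = ((28−10)/6)² = 9.000
te_C = (1 + 4·2 + 3)/6 = 12/6 = 2; σ²_C = ((3−1)/6)² = 0.111
te_D = (8 + 4·9 + 10)/6 = 54/6 = 9; σ²_D = ((10−8)/6)² = 0.111
te_E = (4 + 4·5 + 12)/6 = 36/6 = 6; σ²_E = ((12−4)/6)² = 1.778

Forward pass:
ES_A = 0; EF_A = 8
ES_B = 8; EF_B = 8+15 = 23
ES_C = max(EF_A=8, EF_B=23) = 23; EF_C = 23+2 = 25
ES_D = 23; EF_D = 23+9 = 32
ES_E = max(EF_C=25, EF_D=32) = 32; EF_E = 32+6 = 38
Expected project duration μ = 38 hours. Critical path: A → B → D → E.

Variance along critical path = 2.778 + 9.000 + 0.111 + 1.778 = 13.667
σ = √13.667 = 3.697 hours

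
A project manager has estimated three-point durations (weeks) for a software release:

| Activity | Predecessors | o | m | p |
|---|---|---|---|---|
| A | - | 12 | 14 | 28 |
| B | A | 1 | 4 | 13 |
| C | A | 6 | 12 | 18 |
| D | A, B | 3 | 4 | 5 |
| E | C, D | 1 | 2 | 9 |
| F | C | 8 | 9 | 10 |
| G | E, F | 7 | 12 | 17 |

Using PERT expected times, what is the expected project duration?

49 weeks

te_A = (12 + 4·14 + 28)/6 = 96/6 = 16
te_B = (1 + 4·4 + 13)/6 = 30/6 = 5
te_C = (6 + 4·12 + 18)/6 = 72/6 = 12
te_D = (3 + 4·4 + 5)/6 = 24/6 = 4
te_E = (1 + 4·2 + 9)/6 = 18/6 = 3
te_F = (8 + 4·9 + 10)/6 = 54/6 = 9
te_G = (7 + 4·12 + 17)/6 = 72/6 = 12

Forward pass:
ES_A = 0; EF_A = 16
ES_B = 16; EF_B = 16+5 = 21
ES_C = 16; EF_C = 16+12 = 28
ES_D = max(EF_A=16, EF_B=21) = 21; EF_D = 21+4 = 25
ES_E = max(EF_C=28, EF_D=25) = 28; EF_E = 28+3 = 31
ES_F = 28; EF_F = 28+9 = 37
ES_G = max(EF_E=31, EF_F=37) = 37; EF_G = 37+12 = 49
Expected project duration μ = 49 weeks. Critical path: A → C → F → G.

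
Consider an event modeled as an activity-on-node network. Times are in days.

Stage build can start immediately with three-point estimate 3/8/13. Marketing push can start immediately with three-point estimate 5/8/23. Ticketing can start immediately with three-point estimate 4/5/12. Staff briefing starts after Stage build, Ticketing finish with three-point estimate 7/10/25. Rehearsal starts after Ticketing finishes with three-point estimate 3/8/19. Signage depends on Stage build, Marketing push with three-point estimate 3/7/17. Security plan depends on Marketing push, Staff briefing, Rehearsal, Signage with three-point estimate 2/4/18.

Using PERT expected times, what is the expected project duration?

te_Stage build = (3 + 4·8 + 13)/6 = 48/6 = 8
te_Marketing push = (5 + 4·8 + 23)/6 = 60/6 = 10
te_Ticketing = (4 + 4·5 + 12)/6 = 36/6 = 6
te_Staff briefing = (7 + 4·10 + 25)/6 = 72/6 = 12
te_Rehearsal = (3 + 4·8 + 19)/6 = 54/6 = 9
te_Signage = (3 + 4·7 + 17)/6 = 48/6 = 8
te_Security plan = (2 + 4·4 + 18)/6 = 36/6 = 6

Forward pass:
ES_Stage build = 0; EF_Stage build = 8
ES_Marketing push = 0; EF_Marketing push = 10
ES_Ticketing = 0; EF_Ticketing = 6
ES_Staff briefing = max(EF_Stage build=8, EF_Ticketing=6) = 8; EF_Staff briefing = 8+12 = 20
ES_Rehearsal = 6; EF_Rehearsal = 6+9 = 15
ES_Signage = max(EF_Stage build=8, EF_Marketing push=10) = 10; EF_Signage = 10+8 = 18
ES_Security plan = max(EF_Marketing push=10, EF_Staff briefing=20, EF_Rehearsal=15, EF_Signage=18) = 20; EF_Security plan = 20+6 = 26
Expected project duration μ = 26 days. Critical path: Stage build → Staff briefing → Security plan.

26 days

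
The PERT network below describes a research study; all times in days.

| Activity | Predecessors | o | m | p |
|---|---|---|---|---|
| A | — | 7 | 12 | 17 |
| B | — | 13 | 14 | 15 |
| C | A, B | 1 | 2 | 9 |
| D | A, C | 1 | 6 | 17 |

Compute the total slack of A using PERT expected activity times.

2 days

te_A = (7 + 4·12 + 17)/6 = 72/6 = 12
te_B = (13 + 4·14 + 15)/6 = 84/6 = 14
te_C = (1 + 4·2 + 9)/6 = 18/6 = 3
te_D = (1 + 4·6 + 17)/6 = 42/6 = 7

Forward pass:
ES_A = 0; EF_A = 12
ES_B = 0; EF_B = 14
ES_C = max(EF_A=12, EF_B=14) = 14; EF_C = 14+3 = 17
ES_D = max(EF_A=12, EF_C=17) = 17; EF_D = 17+7 = 24
Expected project duration μ = 24 days. Critical path: B → C → D.

Backward pass:
LF_D = 24; LS_D = 24−7 = 17
LF_C = LS_D = 17; LS_C = 17−3 = 14
LF_B = LS_C = 14; LS_B = 14−14 = 0
LF_A = min(LS_C=14, LS_D=17) = 14; LS_A = 14−12 = 2
Slack_A = LS_A − ES_A = 2 − 0 = 2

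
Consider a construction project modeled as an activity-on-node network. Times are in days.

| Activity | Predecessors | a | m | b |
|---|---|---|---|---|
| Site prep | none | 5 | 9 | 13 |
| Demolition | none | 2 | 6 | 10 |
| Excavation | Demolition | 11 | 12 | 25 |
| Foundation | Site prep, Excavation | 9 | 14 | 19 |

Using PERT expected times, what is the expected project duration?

34 days

te_Site prep = (5 + 4·9 + 13)/6 = 54/6 = 9
te_Demolition = (2 + 4·6 + 10)/6 = 36/6 = 6
te_Excavation = (11 + 4·12 + 25)/6 = 84/6 = 14
te_Foundation = (9 + 4·14 + 19)/6 = 84/6 = 14

Forward pass:
ES_Site prep = 0; EF_Site prep = 9
ES_Demolition = 0; EF_Demolition = 6
ES_Excavation = 6; EF_Excavation = 6+14 = 20
ES_Foundation = max(EF_Site prep=9, EF_Excavation=20) = 20; EF_Foundation = 20+14 = 34
Expected project duration μ = 34 days. Critical path: Demolition → Excavation → Foundation.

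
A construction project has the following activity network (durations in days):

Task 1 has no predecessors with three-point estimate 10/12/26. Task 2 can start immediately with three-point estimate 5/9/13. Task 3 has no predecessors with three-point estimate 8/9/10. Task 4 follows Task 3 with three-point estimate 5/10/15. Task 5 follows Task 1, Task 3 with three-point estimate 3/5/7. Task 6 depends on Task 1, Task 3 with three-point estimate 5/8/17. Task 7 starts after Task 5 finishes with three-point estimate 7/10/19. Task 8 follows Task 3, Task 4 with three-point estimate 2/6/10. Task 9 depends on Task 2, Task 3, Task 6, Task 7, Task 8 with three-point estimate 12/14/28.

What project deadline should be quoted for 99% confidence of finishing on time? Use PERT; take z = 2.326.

te_Task 1 = (10 + 4·12 + 26)/6 = 84/6 = 14; σ²_Task 1 = ((26−10)/6)² = 7.111
te_Task 2 = (5 + 4·9 + 13)/6 = 54/6 = 9; σ²_Task 2 = ((13−5)/6)² = 1.778
te_Task 3 = (8 + 4·9 + 10)/6 = 54/6 = 9; σ²_Task 3 = ((10−8)/6)² = 0.111
te_Task 4 = (5 + 4·10 + 15)/6 = 60/6 = 10; σ²_Task 4 = ((15−5)/6)² = 2.778
te_Task 5 = (3 + 4·5 + 7)/6 = 30/6 = 5; σ²_Task 5 = ((7−3)/6)² = 0.444
te_Task 6 = (5 + 4·8 + 17)/6 = 54/6 = 9; σ²_Task 6 = ((17−5)/6)² = 4.000
te_Task 7 = (7 + 4·10 + 19)/6 = 66/6 = 11; σ²_Task 7 = ((19−7)/6)² = 4.000
te_Task 8 = (2 + 4·6 + 10)/6 = 36/6 = 6; σ²_Task 8 = ((10−2)/6)² = 1.778
te_Task 9 = (12 + 4·14 + 28)/6 = 96/6 = 16; σ²_Task 9 = ((28−12)/6)² = 7.111

Forward pass:
ES_Task 1 = 0; EF_Task 1 = 14
ES_Task 2 = 0; EF_Task 2 = 9
ES_Task 3 = 0; EF_Task 3 = 9
ES_Task 4 = 9; EF_Task 4 = 9+10 = 19
ES_Task 5 = max(EF_Task 1=14, EF_Task 3=9) = 14; EF_Task 5 = 14+5 = 19
ES_Task 6 = max(EF_Task 1=14, EF_Task 3=9) = 14; EF_Task 6 = 14+9 = 23
ES_Task 7 = 19; EF_Task 7 = 19+11 = 30
ES_Task 8 = max(EF_Task 3=9, EF_Task 4=19) = 19; EF_Task 8 = 19+6 = 25
ES_Task 9 = max(EF_Task 2=9, EF_Task 3=9, EF_Task 6=23, EF_Task 7=30, EF_Task 8=25) = 30; EF_Task 9 = 30+16 = 46
Expected project duration μ = 46 days. Critical path: Task 1 → Task 5 → Task 7 → Task 9.

Variance along critical path = 7.111 + 0.444 + 4.000 + 7.111 = 18.667; σ = 4.320 days.
D = μ + z·σ = 46 + 2.326·4.320 = 56.0 days

56.0 days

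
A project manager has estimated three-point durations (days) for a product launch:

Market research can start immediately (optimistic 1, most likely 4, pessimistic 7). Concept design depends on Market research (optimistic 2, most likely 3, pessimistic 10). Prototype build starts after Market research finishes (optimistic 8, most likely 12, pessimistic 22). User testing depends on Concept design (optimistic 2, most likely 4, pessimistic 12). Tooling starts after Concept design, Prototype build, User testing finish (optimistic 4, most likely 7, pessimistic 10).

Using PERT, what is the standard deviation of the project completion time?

2.73 days

te_Market research = (1 + 4·4 + 7)/6 = 24/6 = 4; σ²_Market research = ((7−1)/6)² = 1.000
te_Concept design = (2 + 4·3 + 10)/6 = 24/6 = 4; σ²_Concept design = ((10−2)/6)² = 1.778
te_Prototype build = (8 + 4·12 + 22)/6 = 78/6 = 13; σ²_Prototype build = ((22−8)/6)² = 5.444
te_User testing = (2 + 4·4 + 12)/6 = 30/6 = 5; σ²_User testing = ((12−2)/6)² = 2.778
te_Tooling = (4 + 4·7 + 10)/6 = 42/6 = 7; σ²_Tooling = ((10−4)/6)² = 1.000

Forward pass:
ES_Market research = 0; EF_Market research = 4
ES_Concept design = 4; EF_Concept design = 4+4 = 8
ES_Prototype build = 4; EF_Prototype build = 4+13 = 17
ES_User testing = 8; EF_User testing = 8+5 = 13
ES_Tooling = max(EF_Concept design=8, EF_Prototype build=17, EF_User testing=13) = 17; EF_Tooling = 17+7 = 24
Expected project duration μ = 24 days. Critical path: Market research → Prototype build → Tooling.

Variance along critical path = 1.000 + 5.444 + 1.000 = 7.444
σ = √7.444 = 2.728 days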